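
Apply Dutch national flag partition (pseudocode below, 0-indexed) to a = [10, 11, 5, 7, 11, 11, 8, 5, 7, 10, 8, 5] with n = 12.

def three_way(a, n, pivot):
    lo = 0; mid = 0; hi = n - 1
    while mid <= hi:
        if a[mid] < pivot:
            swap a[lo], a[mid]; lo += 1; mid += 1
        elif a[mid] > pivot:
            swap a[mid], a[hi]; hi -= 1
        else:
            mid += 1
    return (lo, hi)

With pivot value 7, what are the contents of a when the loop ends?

pivot = 7; lo=0, mid=0, hi=11
a[mid]=10>7: swap a[0],a[11]; hi=10 → [5, 11, 5, 7, 11, 11, 8, 5, 7, 10, 8, 10]
a[mid]=5<7: swap a[0],a[0]; lo=1,mid=1 → [5, 11, 5, 7, 11, 11, 8, 5, 7, 10, 8, 10]
a[mid]=11>7: swap a[1],a[10]; hi=9 → [5, 8, 5, 7, 11, 11, 8, 5, 7, 10, 11, 10]
a[mid]=8>7: swap a[1],a[9]; hi=8 → [5, 10, 5, 7, 11, 11, 8, 5, 7, 8, 11, 10]
a[mid]=10>7: swap a[1],a[8]; hi=7 → [5, 7, 5, 7, 11, 11, 8, 5, 10, 8, 11, 10]
a[mid]=7=7: mid=2
a[mid]=5<7: swap a[1],a[2]; lo=2,mid=3 → [5, 5, 7, 7, 11, 11, 8, 5, 10, 8, 11, 10]
a[mid]=7=7: mid=4
a[mid]=11>7: swap a[4],a[7]; hi=6 → [5, 5, 7, 7, 5, 11, 8, 11, 10, 8, 11, 10]
a[mid]=5<7: swap a[2],a[4]; lo=3,mid=5 → [5, 5, 5, 7, 7, 11, 8, 11, 10, 8, 11, 10]
a[mid]=11>7: swap a[5],a[6]; hi=5 → [5, 5, 5, 7, 7, 8, 11, 11, 10, 8, 11, 10]
a[mid]=8>7: swap a[5],a[5]; hi=4 → [5, 5, 5, 7, 7, 8, 11, 11, 10, 8, 11, 10]
end: lo=3, hi=4; a = [5, 5, 5, 7, 7, 8, 11, 11, 10, 8, 11, 10]

[5, 5, 5, 7, 7, 8, 11, 11, 10, 8, 11, 10]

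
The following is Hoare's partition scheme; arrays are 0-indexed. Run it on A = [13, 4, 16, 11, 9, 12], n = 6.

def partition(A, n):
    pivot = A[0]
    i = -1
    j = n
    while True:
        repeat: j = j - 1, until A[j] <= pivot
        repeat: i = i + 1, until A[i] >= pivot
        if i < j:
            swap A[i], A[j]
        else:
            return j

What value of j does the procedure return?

pivot=13
j stops at 5 (12), i stops at 0 (13); swap ⇒ [12, 4, 16, 11, 9, 13]
j stops at 4 (9), i stops at 2 (16); swap ⇒ [12, 4, 9, 11, 16, 13]
j stops at 3, i stops at 4; i≥j ⇒ return 3. A=[12, 4, 9, 11, 16, 13]

3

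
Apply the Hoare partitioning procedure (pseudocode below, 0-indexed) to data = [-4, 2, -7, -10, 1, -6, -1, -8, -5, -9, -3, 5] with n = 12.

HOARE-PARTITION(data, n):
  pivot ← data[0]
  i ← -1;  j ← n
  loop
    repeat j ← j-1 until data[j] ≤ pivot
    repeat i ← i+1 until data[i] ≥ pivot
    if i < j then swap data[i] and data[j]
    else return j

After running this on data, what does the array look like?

pivot = data[0] = -4; i = -1, j = 12
j→9 (data[9]=-9≤-4), i→0 (data[0]=-4≥-4); i<j, swap → [-9, 2, -7, -10, 1, -6, -1, -8, -5, -4, -3, 5]
j→8 (data[8]=-5≤-4), i→1 (data[1]=2≥-4); i<j, swap → [-9, -5, -7, -10, 1, -6, -1, -8, 2, -4, -3, 5]
j→7 (data[7]=-8≤-4), i→4 (data[4]=1≥-4); i<j, swap → [-9, -5, -7, -10, -8, -6, -1, 1, 2, -4, -3, 5]
j→5, i→6; i≥j, return j=5. data = [-9, -5, -7, -10, -8, -6, -1, 1, 2, -4, -3, 5]

[-9, -5, -7, -10, -8, -6, -1, 1, 2, -4, -3, 5]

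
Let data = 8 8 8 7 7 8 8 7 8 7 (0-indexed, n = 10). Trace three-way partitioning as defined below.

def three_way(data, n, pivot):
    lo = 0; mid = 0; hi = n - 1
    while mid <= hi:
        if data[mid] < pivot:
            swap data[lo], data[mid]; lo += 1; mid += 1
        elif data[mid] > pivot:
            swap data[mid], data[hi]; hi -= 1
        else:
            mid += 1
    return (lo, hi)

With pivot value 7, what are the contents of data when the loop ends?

lo=0 mid=0 hi=9
8>7: swap(0,9), hi=8 ⇒ 7 8 8 7 7 8 8 7 8 8
7=7: mid=1
8>7: swap(1,8), hi=7 ⇒ 7 8 8 7 7 8 8 7 8 8
8>7: swap(1,7), hi=6 ⇒ 7 7 8 7 7 8 8 8 8 8
7=7: mid=2
8>7: swap(2,6), hi=5 ⇒ 7 7 8 7 7 8 8 8 8 8
8>7: swap(2,5), hi=4 ⇒ 7 7 8 7 7 8 8 8 8 8
8>7: swap(2,4), hi=3 ⇒ 7 7 7 7 8 8 8 8 8 8
7=7: mid=3
7=7: mid=4
done. lo=0 hi=3; data=7 7 7 7 8 8 8 8 8 8

7 7 7 7 8 8 8 8 8 8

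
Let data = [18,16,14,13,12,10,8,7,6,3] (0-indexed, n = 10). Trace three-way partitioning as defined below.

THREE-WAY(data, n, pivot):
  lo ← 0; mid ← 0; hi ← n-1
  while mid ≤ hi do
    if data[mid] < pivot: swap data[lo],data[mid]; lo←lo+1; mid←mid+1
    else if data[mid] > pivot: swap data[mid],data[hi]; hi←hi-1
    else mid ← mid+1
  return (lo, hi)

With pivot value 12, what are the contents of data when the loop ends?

[3,6,7,8,10,12,13,14,16,18]

lo=0 mid=0 hi=9
18>12: swap(0,9), hi=8 ⇒ [3,16,14,13,12,10,8,7,6,18]
3<12: swap(0,0), lo=1 mid=1 ⇒ [3,16,14,13,12,10,8,7,6,18]
16>12: swap(1,8), hi=7 ⇒ [3,6,14,13,12,10,8,7,16,18]
6<12: swap(1,1), lo=2 mid=2 ⇒ [3,6,14,13,12,10,8,7,16,18]
14>12: swap(2,7), hi=6 ⇒ [3,6,7,13,12,10,8,14,16,18]
7<12: swap(2,2), lo=3 mid=3 ⇒ [3,6,7,13,12,10,8,14,16,18]
13>12: swap(3,6), hi=5 ⇒ [3,6,7,8,12,10,13,14,16,18]
8<12: swap(3,3), lo=4 mid=4 ⇒ [3,6,7,8,12,10,13,14,16,18]
12=12: mid=5
10<12: swap(4,5), lo=5 mid=6 ⇒ [3,6,7,8,10,12,13,14,16,18]
done. lo=5 hi=5; data=[3,6,7,8,10,12,13,14,16,18]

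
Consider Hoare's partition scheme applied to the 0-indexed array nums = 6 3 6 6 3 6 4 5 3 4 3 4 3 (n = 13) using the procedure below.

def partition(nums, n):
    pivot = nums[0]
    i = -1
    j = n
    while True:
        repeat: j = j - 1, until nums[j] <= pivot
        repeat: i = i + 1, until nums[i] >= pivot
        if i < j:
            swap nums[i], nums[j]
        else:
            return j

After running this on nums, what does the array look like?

3 3 4 3 3 4 4 5 3 6 6 6 6

pivot = nums[0] = 6; i = -1, j = 13
j→12 (nums[12]=3≤6), i→0 (nums[0]=6≥6); i<j, swap → 3 3 6 6 3 6 4 5 3 4 3 4 6
j→11 (nums[11]=4≤6), i→2 (nums[2]=6≥6); i<j, swap → 3 3 4 6 3 6 4 5 3 4 3 6 6
j→10 (nums[10]=3≤6), i→3 (nums[3]=6≥6); i<j, swap → 3 3 4 3 3 6 4 5 3 4 6 6 6
j→9 (nums[9]=4≤6), i→5 (nums[5]=6≥6); i<j, swap → 3 3 4 3 3 4 4 5 3 6 6 6 6
j→8, i→9; i≥j, return j=8. nums = 3 3 4 3 3 4 4 5 3 6 6 6 6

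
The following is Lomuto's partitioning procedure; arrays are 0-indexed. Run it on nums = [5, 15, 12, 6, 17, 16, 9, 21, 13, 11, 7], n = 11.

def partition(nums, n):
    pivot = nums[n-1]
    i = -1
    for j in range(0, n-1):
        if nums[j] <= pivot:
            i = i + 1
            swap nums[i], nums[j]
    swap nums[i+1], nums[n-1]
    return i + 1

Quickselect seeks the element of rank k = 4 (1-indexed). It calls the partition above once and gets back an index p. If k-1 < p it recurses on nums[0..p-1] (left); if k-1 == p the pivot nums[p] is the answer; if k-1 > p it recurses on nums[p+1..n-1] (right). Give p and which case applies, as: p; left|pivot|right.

2; right

pivot = nums[10] = 7; i = -1
j=0: nums[0]=5 ≤ 7 → i=0, swap nums[0],nums[0] (no change) → [5, 15, 12, 6, 17, 16, 9, 21, 13, 11, 7]
j=1: nums[1]=15 > 7 → no swap
j=2: nums[2]=12 > 7 → no swap
j=3: nums[3]=6 ≤ 7 → i=1, swap nums[1],nums[3] → [5, 6, 12, 15, 17, 16, 9, 21, 13, 11, 7]
j=4: nums[4]=17 > 7 → no swap
j=5: nums[5]=16 > 7 → no swap
j=6: nums[6]=9 > 7 → no swap
j=7: nums[7]=21 > 7 → no swap
j=8: nums[8]=13 > 7 → no swap
j=9: nums[9]=11 > 7 → no swap
final swap nums[2],nums[10] → [5, 6, 7, 15, 17, 16, 9, 21, 13, 11, 12]; return 2
p = 2; k-1 = 3 > 2 ⇒ right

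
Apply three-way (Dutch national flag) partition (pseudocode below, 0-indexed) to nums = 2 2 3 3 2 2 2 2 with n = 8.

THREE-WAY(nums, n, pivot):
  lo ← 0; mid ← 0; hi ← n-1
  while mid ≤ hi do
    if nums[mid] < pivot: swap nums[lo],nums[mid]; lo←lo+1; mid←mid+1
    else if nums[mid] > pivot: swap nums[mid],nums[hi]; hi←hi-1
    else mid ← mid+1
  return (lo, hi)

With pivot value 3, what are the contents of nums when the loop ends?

2 2 2 2 2 2 3 3

lo=0 mid=0 hi=7
2<3: swap(0,0), lo=1 mid=1 ⇒ 2 2 3 3 2 2 2 2
2<3: swap(1,1), lo=2 mid=2 ⇒ 2 2 3 3 2 2 2 2
3=3: mid=3
3=3: mid=4
2<3: swap(2,4), lo=3 mid=5 ⇒ 2 2 2 3 3 2 2 2
2<3: swap(3,5), lo=4 mid=6 ⇒ 2 2 2 2 3 3 2 2
2<3: swap(4,6), lo=5 mid=7 ⇒ 2 2 2 2 2 3 3 2
2<3: swap(5,7), lo=6 mid=8 ⇒ 2 2 2 2 2 2 3 3
done. lo=6 hi=7; nums=2 2 2 2 2 2 3 3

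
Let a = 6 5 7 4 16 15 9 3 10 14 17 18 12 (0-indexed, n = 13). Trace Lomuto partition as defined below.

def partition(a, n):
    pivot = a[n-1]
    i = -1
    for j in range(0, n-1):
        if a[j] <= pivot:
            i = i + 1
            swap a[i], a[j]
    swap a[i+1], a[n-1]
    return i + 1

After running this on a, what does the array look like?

pivot = a[12] = 12; i = -1
j=0: a[0]=6 ≤ 12 → i=0, swap a[0],a[0] (no change) → 6 5 7 4 16 15 9 3 10 14 17 18 12
j=1: a[1]=5 ≤ 12 → i=1, swap a[1],a[1] (no change) → 6 5 7 4 16 15 9 3 10 14 17 18 12
j=2: a[2]=7 ≤ 12 → i=2, swap a[2],a[2] (no change) → 6 5 7 4 16 15 9 3 10 14 17 18 12
j=3: a[3]=4 ≤ 12 → i=3, swap a[3],a[3] (no change) → 6 5 7 4 16 15 9 3 10 14 17 18 12
j=4: a[4]=16 > 12 → no swap
j=5: a[5]=15 > 12 → no swap
j=6: a[6]=9 ≤ 12 → i=4, swap a[4],a[6] → 6 5 7 4 9 15 16 3 10 14 17 18 12
j=7: a[7]=3 ≤ 12 → i=5, swap a[5],a[7] → 6 5 7 4 9 3 16 15 10 14 17 18 12
j=8: a[8]=10 ≤ 12 → i=6, swap a[6],a[8] → 6 5 7 4 9 3 10 15 16 14 17 18 12
j=9: a[9]=14 > 12 → no swap
j=10: a[10]=17 > 12 → no swap
j=11: a[11]=18 > 12 → no swap
final swap a[7],a[12] → 6 5 7 4 9 3 10 12 16 14 17 18 15; return 7

6 5 7 4 9 3 10 12 16 14 17 18 15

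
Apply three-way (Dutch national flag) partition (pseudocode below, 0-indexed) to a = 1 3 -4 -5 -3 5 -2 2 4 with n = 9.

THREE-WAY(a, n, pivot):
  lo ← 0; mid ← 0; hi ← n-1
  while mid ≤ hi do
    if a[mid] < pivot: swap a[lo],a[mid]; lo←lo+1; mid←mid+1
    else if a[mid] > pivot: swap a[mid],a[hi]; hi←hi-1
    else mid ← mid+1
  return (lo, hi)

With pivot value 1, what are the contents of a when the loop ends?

-2 -4 -5 -3 1 5 2 4 3

pivot = 1; lo=0, mid=0, hi=8
a[mid]=1=1: mid=1
a[mid]=3>1: swap a[1],a[8]; hi=7 → 1 4 -4 -5 -3 5 -2 2 3
a[mid]=4>1: swap a[1],a[7]; hi=6 → 1 2 -4 -5 -3 5 -2 4 3
a[mid]=2>1: swap a[1],a[6]; hi=5 → 1 -2 -4 -5 -3 5 2 4 3
a[mid]=-2<1: swap a[0],a[1]; lo=1,mid=2 → -2 1 -4 -5 -3 5 2 4 3
a[mid]=-4<1: swap a[1],a[2]; lo=2,mid=3 → -2 -4 1 -5 -3 5 2 4 3
a[mid]=-5<1: swap a[2],a[3]; lo=3,mid=4 → -2 -4 -5 1 -3 5 2 4 3
a[mid]=-3<1: swap a[3],a[4]; lo=4,mid=5 → -2 -4 -5 -3 1 5 2 4 3
a[mid]=5>1: swap a[5],a[5]; hi=4 → -2 -4 -5 -3 1 5 2 4 3
end: lo=4, hi=4; a = -2 -4 -5 -3 1 5 2 4 3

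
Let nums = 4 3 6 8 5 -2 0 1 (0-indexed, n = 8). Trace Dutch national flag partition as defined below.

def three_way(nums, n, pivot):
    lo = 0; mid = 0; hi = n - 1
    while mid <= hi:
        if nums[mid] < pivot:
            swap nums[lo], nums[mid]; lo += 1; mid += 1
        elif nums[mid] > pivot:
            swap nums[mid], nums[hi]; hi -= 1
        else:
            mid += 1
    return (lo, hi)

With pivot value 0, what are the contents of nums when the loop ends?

-2 0 8 5 6 3 1 4

lo=0 mid=0 hi=7
4>0: swap(0,7), hi=6 ⇒ 1 3 6 8 5 -2 0 4
1>0: swap(0,6), hi=5 ⇒ 0 3 6 8 5 -2 1 4
0=0: mid=1
3>0: swap(1,5), hi=4 ⇒ 0 -2 6 8 5 3 1 4
-2<0: swap(0,1), lo=1 mid=2 ⇒ -2 0 6 8 5 3 1 4
6>0: swap(2,4), hi=3 ⇒ -2 0 5 8 6 3 1 4
5>0: swap(2,3), hi=2 ⇒ -2 0 8 5 6 3 1 4
8>0: swap(2,2), hi=1 ⇒ -2 0 8 5 6 3 1 4
done. lo=1 hi=1; nums=-2 0 8 5 6 3 1 4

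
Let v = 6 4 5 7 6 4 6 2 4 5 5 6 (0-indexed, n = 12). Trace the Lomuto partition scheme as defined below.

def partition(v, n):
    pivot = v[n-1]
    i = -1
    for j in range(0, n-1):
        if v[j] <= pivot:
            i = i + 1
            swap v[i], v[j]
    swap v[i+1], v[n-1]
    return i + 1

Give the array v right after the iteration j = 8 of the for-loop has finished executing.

6 4 5 6 4 6 2 4 7 5 5 6

pivot=6, i=-1
j=0: 6≤6, i=0, swap(0,0) ⇒ 6 4 5 7 6 4 6 2 4 5 5 6
j=1: 4≤6, i=1, swap(1,1) ⇒ 6 4 5 7 6 4 6 2 4 5 5 6
j=2: 5≤6, i=2, swap(2,2) ⇒ 6 4 5 7 6 4 6 2 4 5 5 6
j=3: 7>6, skip
j=4: 6≤6, i=3, swap(3,4) ⇒ 6 4 5 6 7 4 6 2 4 5 5 6
j=5: 4≤6, i=4, swap(4,5) ⇒ 6 4 5 6 4 7 6 2 4 5 5 6
j=6: 6≤6, i=5, swap(5,6) ⇒ 6 4 5 6 4 6 7 2 4 5 5 6
j=7: 2≤6, i=6, swap(6,7) ⇒ 6 4 5 6 4 6 2 7 4 5 5 6
j=8: 4≤6, i=7, swap(7,8) ⇒ 6 4 5 6 4 6 2 4 7 5 5 6
(after j=8) v = 6 4 5 6 4 6 2 4 7 5 5 6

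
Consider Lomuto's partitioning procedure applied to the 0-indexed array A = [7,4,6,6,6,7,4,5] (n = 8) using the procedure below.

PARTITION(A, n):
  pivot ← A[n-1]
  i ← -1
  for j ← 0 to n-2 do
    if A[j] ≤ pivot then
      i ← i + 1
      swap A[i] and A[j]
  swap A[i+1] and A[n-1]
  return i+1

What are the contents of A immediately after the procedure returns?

pivot = A[7] = 5; i = -1
j=0: A[0]=7 > 5 → no swap
j=1: A[1]=4 ≤ 5 → i=0, swap A[0],A[1] → [4,7,6,6,6,7,4,5]
j=2: A[2]=6 > 5 → no swap
j=3: A[3]=6 > 5 → no swap
j=4: A[4]=6 > 5 → no swap
j=5: A[5]=7 > 5 → no swap
j=6: A[6]=4 ≤ 5 → i=1, swap A[1],A[6] → [4,4,6,6,6,7,7,5]
final swap A[2],A[7] → [4,4,5,6,6,7,7,6]; return 2

[4,4,5,6,6,7,7,6]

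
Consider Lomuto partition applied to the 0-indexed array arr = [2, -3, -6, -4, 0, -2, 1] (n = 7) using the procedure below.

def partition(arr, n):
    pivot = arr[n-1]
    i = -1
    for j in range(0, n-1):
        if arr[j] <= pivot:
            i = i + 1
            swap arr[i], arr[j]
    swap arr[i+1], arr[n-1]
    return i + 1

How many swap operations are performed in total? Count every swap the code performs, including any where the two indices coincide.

pivot=1, i=-1
j=0: 2>1, skip
j=1: -3≤1, i=0, swap(0,1) ⇒ [-3, 2, -6, -4, 0, -2, 1]
j=2: -6≤1, i=1, swap(1,2) ⇒ [-3, -6, 2, -4, 0, -2, 1]
j=3: -4≤1, i=2, swap(2,3) ⇒ [-3, -6, -4, 2, 0, -2, 1]
j=4: 0≤1, i=3, swap(3,4) ⇒ [-3, -6, -4, 0, 2, -2, 1]
j=5: -2≤1, i=4, swap(4,5) ⇒ [-3, -6, -4, 0, -2, 2, 1]
swap(5,6) ⇒ [-3, -6, -4, 0, -2, 1, 2]; return 5

6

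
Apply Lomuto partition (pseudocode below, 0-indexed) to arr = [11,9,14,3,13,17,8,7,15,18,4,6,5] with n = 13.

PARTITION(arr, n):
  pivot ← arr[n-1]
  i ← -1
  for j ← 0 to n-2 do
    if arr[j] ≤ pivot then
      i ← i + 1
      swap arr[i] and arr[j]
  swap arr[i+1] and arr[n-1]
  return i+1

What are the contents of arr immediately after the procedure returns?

[3,4,5,11,13,17,8,7,15,18,9,6,14]

pivot = arr[12] = 5; i = -1
j=0: arr[0]=11 > 5 → no swap
j=1: arr[1]=9 > 5 → no swap
j=2: arr[2]=14 > 5 → no swap
j=3: arr[3]=3 ≤ 5 → i=0, swap arr[0],arr[3] → [3,9,14,11,13,17,8,7,15,18,4,6,5]
j=4: arr[4]=13 > 5 → no swap
j=5: arr[5]=17 > 5 → no swap
j=6: arr[6]=8 > 5 → no swap
j=7: arr[7]=7 > 5 → no swap
j=8: arr[8]=15 > 5 → no swap
j=9: arr[9]=18 > 5 → no swap
j=10: arr[10]=4 ≤ 5 → i=1, swap arr[1],arr[10] → [3,4,14,11,13,17,8,7,15,18,9,6,5]
j=11: arr[11]=6 > 5 → no swap
final swap arr[2],arr[12] → [3,4,5,11,13,17,8,7,15,18,9,6,14]; return 2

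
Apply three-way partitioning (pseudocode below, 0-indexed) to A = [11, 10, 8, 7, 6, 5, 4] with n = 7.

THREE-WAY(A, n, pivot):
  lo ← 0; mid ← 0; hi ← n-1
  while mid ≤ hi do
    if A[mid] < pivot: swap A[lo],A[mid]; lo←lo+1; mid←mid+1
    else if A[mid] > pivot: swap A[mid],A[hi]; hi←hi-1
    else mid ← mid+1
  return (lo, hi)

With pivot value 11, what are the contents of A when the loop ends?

lo=0 mid=0 hi=6
11=11: mid=1
10<11: swap(0,1), lo=1 mid=2 ⇒ [10, 11, 8, 7, 6, 5, 4]
8<11: swap(1,2), lo=2 mid=3 ⇒ [10, 8, 11, 7, 6, 5, 4]
7<11: swap(2,3), lo=3 mid=4 ⇒ [10, 8, 7, 11, 6, 5, 4]
6<11: swap(3,4), lo=4 mid=5 ⇒ [10, 8, 7, 6, 11, 5, 4]
5<11: swap(4,5), lo=5 mid=6 ⇒ [10, 8, 7, 6, 5, 11, 4]
4<11: swap(5,6), lo=6 mid=7 ⇒ [10, 8, 7, 6, 5, 4, 11]
done. lo=6 hi=6; A=[10, 8, 7, 6, 5, 4, 11]

[10, 8, 7, 6, 5, 4, 11]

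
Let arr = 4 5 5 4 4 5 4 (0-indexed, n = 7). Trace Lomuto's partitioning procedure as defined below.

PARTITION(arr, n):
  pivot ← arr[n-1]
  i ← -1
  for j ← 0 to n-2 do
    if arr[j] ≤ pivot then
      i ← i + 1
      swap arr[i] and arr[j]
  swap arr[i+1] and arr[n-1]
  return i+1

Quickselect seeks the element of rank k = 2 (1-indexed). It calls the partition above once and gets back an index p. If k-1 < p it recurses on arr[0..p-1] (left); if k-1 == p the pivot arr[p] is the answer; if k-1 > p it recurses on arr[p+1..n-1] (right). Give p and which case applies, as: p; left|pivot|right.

pivot = arr[6] = 4; i = -1
j=0: arr[0]=4 ≤ 4 → i=0, swap arr[0],arr[0] (no change) → 4 5 5 4 4 5 4
j=1: arr[1]=5 > 4 → no swap
j=2: arr[2]=5 > 4 → no swap
j=3: arr[3]=4 ≤ 4 → i=1, swap arr[1],arr[3] → 4 4 5 5 4 5 4
j=4: arr[4]=4 ≤ 4 → i=2, swap arr[2],arr[4] → 4 4 4 5 5 5 4
j=5: arr[5]=5 > 4 → no swap
final swap arr[3],arr[6] → 4 4 4 4 5 5 5; return 3
p = 3; k-1 = 1 < 3 ⇒ left

3; left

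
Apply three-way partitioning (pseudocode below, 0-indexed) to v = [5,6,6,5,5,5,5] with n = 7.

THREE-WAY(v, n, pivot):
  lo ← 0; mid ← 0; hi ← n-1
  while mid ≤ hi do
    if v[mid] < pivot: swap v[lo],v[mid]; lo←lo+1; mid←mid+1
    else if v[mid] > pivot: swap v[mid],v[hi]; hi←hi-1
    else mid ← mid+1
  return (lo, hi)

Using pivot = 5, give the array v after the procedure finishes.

lo=0 mid=0 hi=6
5=5: mid=1
6>5: swap(1,6), hi=5 ⇒ [5,5,6,5,5,5,6]
5=5: mid=2
6>5: swap(2,5), hi=4 ⇒ [5,5,5,5,5,6,6]
5=5: mid=3
5=5: mid=4
5=5: mid=5
done. lo=0 hi=4; v=[5,5,5,5,5,6,6]

[5,5,5,5,5,6,6]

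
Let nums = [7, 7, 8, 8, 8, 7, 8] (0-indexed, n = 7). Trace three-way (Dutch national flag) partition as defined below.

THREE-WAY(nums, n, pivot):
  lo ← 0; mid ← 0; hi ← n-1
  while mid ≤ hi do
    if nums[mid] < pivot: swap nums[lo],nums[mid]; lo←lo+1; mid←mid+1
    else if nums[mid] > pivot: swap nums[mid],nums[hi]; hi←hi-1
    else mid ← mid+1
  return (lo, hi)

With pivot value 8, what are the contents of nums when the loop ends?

[7, 7, 7, 8, 8, 8, 8]

lo=0 mid=0 hi=6
7<8: swap(0,0), lo=1 mid=1 ⇒ [7, 7, 8, 8, 8, 7, 8]
7<8: swap(1,1), lo=2 mid=2 ⇒ [7, 7, 8, 8, 8, 7, 8]
8=8: mid=3
8=8: mid=4
8=8: mid=5
7<8: swap(2,5), lo=3 mid=6 ⇒ [7, 7, 7, 8, 8, 8, 8]
8=8: mid=7
done. lo=3 hi=6; nums=[7, 7, 7, 8, 8, 8, 8]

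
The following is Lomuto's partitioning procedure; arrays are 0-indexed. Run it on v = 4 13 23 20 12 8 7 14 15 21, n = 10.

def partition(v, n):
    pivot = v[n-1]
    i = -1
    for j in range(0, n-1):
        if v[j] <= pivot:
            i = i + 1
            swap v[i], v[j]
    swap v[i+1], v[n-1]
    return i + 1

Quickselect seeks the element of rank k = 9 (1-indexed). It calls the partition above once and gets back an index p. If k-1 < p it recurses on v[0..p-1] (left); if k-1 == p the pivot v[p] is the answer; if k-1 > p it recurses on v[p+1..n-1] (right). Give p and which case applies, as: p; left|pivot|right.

8; pivot

pivot=21, i=-1
j=0: 4≤21, i=0, swap(0,0) ⇒ 4 13 23 20 12 8 7 14 15 21
j=1: 13≤21, i=1, swap(1,1) ⇒ 4 13 23 20 12 8 7 14 15 21
j=2: 23>21, skip
j=3: 20≤21, i=2, swap(2,3) ⇒ 4 13 20 23 12 8 7 14 15 21
j=4: 12≤21, i=3, swap(3,4) ⇒ 4 13 20 12 23 8 7 14 15 21
j=5: 8≤21, i=4, swap(4,5) ⇒ 4 13 20 12 8 23 7 14 15 21
j=6: 7≤21, i=5, swap(5,6) ⇒ 4 13 20 12 8 7 23 14 15 21
j=7: 14≤21, i=6, swap(6,7) ⇒ 4 13 20 12 8 7 14 23 15 21
j=8: 15≤21, i=7, swap(7,8) ⇒ 4 13 20 12 8 7 14 15 23 21
swap(8,9) ⇒ 4 13 20 12 8 7 14 15 21 23; return 8
p = 8; k-1 = 8 == 8 ⇒ pivot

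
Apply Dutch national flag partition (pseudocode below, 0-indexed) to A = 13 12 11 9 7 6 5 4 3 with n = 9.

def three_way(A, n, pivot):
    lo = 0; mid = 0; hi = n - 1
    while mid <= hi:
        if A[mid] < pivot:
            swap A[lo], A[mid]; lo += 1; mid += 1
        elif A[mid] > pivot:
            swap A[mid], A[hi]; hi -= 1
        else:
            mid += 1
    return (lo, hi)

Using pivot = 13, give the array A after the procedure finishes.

12 11 9 7 6 5 4 3 13

pivot = 13; lo=0, mid=0, hi=8
A[mid]=13=13: mid=1
A[mid]=12<13: swap A[0],A[1]; lo=1,mid=2 → 12 13 11 9 7 6 5 4 3
A[mid]=11<13: swap A[1],A[2]; lo=2,mid=3 → 12 11 13 9 7 6 5 4 3
A[mid]=9<13: swap A[2],A[3]; lo=3,mid=4 → 12 11 9 13 7 6 5 4 3
A[mid]=7<13: swap A[3],A[4]; lo=4,mid=5 → 12 11 9 7 13 6 5 4 3
A[mid]=6<13: swap A[4],A[5]; lo=5,mid=6 → 12 11 9 7 6 13 5 4 3
A[mid]=5<13: swap A[5],A[6]; lo=6,mid=7 → 12 11 9 7 6 5 13 4 3
A[mid]=4<13: swap A[6],A[7]; lo=7,mid=8 → 12 11 9 7 6 5 4 13 3
A[mid]=3<13: swap A[7],A[8]; lo=8,mid=9 → 12 11 9 7 6 5 4 3 13
end: lo=8, hi=8; A = 12 11 9 7 6 5 4 3 13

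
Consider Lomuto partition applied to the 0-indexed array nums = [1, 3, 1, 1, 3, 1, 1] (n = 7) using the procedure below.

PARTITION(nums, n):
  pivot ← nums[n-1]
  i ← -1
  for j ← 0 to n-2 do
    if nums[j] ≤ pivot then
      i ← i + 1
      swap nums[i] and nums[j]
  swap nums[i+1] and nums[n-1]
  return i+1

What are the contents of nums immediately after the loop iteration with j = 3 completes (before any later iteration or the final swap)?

pivot=1, i=-1
j=0: 1≤1, i=0, swap(0,0) ⇒ [1, 3, 1, 1, 3, 1, 1]
j=1: 3>1, skip
j=2: 1≤1, i=1, swap(1,2) ⇒ [1, 1, 3, 1, 3, 1, 1]
j=3: 1≤1, i=2, swap(2,3) ⇒ [1, 1, 1, 3, 3, 1, 1]
(after j=3) nums = [1, 1, 1, 3, 3, 1, 1]

[1, 1, 1, 3, 3, 1, 1]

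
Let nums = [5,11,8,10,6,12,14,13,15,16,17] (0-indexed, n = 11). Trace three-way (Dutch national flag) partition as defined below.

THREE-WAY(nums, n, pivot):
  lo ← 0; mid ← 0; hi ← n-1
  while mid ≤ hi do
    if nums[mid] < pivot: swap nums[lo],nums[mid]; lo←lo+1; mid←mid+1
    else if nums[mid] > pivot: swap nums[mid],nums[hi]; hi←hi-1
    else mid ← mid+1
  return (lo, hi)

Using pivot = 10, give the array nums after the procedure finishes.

[5,6,8,10,12,14,13,15,16,17,11]

pivot = 10; lo=0, mid=0, hi=10
nums[mid]=5<10: swap nums[0],nums[0]; lo=1,mid=1 → [5,11,8,10,6,12,14,13,15,16,17]
nums[mid]=11>10: swap nums[1],nums[10]; hi=9 → [5,17,8,10,6,12,14,13,15,16,11]
nums[mid]=17>10: swap nums[1],nums[9]; hi=8 → [5,16,8,10,6,12,14,13,15,17,11]
nums[mid]=16>10: swap nums[1],nums[8]; hi=7 → [5,15,8,10,6,12,14,13,16,17,11]
nums[mid]=15>10: swap nums[1],nums[7]; hi=6 → [5,13,8,10,6,12,14,15,16,17,11]
nums[mid]=13>10: swap nums[1],nums[6]; hi=5 → [5,14,8,10,6,12,13,15,16,17,11]
nums[mid]=14>10: swap nums[1],nums[5]; hi=4 → [5,12,8,10,6,14,13,15,16,17,11]
nums[mid]=12>10: swap nums[1],nums[4]; hi=3 → [5,6,8,10,12,14,13,15,16,17,11]
nums[mid]=6<10: swap nums[1],nums[1]; lo=2,mid=2 → [5,6,8,10,12,14,13,15,16,17,11]
nums[mid]=8<10: swap nums[2],nums[2]; lo=3,mid=3 → [5,6,8,10,12,14,13,15,16,17,11]
nums[mid]=10=10: mid=4
end: lo=3, hi=3; nums = [5,6,8,10,12,14,13,15,16,17,11]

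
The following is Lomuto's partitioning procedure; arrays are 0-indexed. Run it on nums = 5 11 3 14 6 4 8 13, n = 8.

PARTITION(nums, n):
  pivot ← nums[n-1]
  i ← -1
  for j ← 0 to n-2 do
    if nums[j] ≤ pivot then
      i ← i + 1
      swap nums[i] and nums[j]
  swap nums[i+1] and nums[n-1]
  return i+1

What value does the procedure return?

pivot=13, i=-1
j=0: 5≤13, i=0, swap(0,0) ⇒ 5 11 3 14 6 4 8 13
j=1: 11≤13, i=1, swap(1,1) ⇒ 5 11 3 14 6 4 8 13
j=2: 3≤13, i=2, swap(2,2) ⇒ 5 11 3 14 6 4 8 13
j=3: 14>13, skip
j=4: 6≤13, i=3, swap(3,4) ⇒ 5 11 3 6 14 4 8 13
j=5: 4≤13, i=4, swap(4,5) ⇒ 5 11 3 6 4 14 8 13
j=6: 8≤13, i=5, swap(5,6) ⇒ 5 11 3 6 4 8 14 13
swap(6,7) ⇒ 5 11 3 6 4 8 13 14; return 6

6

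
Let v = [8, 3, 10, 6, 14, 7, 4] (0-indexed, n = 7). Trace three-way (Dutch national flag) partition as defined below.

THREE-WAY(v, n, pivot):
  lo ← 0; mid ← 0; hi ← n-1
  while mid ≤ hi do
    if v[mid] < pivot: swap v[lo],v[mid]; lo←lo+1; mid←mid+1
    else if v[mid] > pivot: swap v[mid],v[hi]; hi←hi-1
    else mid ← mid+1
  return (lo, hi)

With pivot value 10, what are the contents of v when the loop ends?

lo=0 mid=0 hi=6
8<10: swap(0,0), lo=1 mid=1 ⇒ [8, 3, 10, 6, 14, 7, 4]
3<10: swap(1,1), lo=2 mid=2 ⇒ [8, 3, 10, 6, 14, 7, 4]
10=10: mid=3
6<10: swap(2,3), lo=3 mid=4 ⇒ [8, 3, 6, 10, 14, 7, 4]
14>10: swap(4,6), hi=5 ⇒ [8, 3, 6, 10, 4, 7, 14]
4<10: swap(3,4), lo=4 mid=5 ⇒ [8, 3, 6, 4, 10, 7, 14]
7<10: swap(4,5), lo=5 mid=6 ⇒ [8, 3, 6, 4, 7, 10, 14]
done. lo=5 hi=5; v=[8, 3, 6, 4, 7, 10, 14]

[8, 3, 6, 4, 7, 10, 14]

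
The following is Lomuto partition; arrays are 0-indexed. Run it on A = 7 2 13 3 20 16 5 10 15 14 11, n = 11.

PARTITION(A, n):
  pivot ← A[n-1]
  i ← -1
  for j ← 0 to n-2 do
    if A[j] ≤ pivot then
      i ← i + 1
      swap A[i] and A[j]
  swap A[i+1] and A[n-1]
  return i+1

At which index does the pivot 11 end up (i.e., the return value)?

5

pivot=11, i=-1
j=0: 7≤11, i=0, swap(0,0) ⇒ 7 2 13 3 20 16 5 10 15 14 11
j=1: 2≤11, i=1, swap(1,1) ⇒ 7 2 13 3 20 16 5 10 15 14 11
j=2: 13>11, skip
j=3: 3≤11, i=2, swap(2,3) ⇒ 7 2 3 13 20 16 5 10 15 14 11
j=4: 20>11, skip
j=5: 16>11, skip
j=6: 5≤11, i=3, swap(3,6) ⇒ 7 2 3 5 20 16 13 10 15 14 11
j=7: 10≤11, i=4, swap(4,7) ⇒ 7 2 3 5 10 16 13 20 15 14 11
j=8: 15>11, skip
j=9: 14>11, skip
swap(5,10) ⇒ 7 2 3 5 10 11 13 20 15 14 16; return 5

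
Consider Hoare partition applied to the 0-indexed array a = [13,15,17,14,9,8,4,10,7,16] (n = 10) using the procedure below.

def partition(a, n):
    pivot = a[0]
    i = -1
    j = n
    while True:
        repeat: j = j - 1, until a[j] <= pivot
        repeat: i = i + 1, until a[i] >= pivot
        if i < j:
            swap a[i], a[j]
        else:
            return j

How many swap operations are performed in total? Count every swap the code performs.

4

pivot=13
j stops at 8 (7), i stops at 0 (13); swap ⇒ [7,15,17,14,9,8,4,10,13,16]
j stops at 7 (10), i stops at 1 (15); swap ⇒ [7,10,17,14,9,8,4,15,13,16]
j stops at 6 (4), i stops at 2 (17); swap ⇒ [7,10,4,14,9,8,17,15,13,16]
j stops at 5 (8), i stops at 3 (14); swap ⇒ [7,10,4,8,9,14,17,15,13,16]
j stops at 4, i stops at 5; i≥j ⇒ return 4. a=[7,10,4,8,9,14,17,15,13,16]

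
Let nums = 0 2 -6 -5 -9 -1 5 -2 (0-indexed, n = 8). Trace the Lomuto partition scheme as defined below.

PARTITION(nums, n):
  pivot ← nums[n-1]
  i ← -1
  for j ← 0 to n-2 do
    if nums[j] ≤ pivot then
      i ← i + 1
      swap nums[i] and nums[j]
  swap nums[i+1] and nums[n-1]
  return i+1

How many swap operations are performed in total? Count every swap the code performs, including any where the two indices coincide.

pivot = nums[7] = -2; i = -1
j=0: nums[0]=0 > -2 → no swap
j=1: nums[1]=2 > -2 → no swap
j=2: nums[2]=-6 ≤ -2 → i=0, swap nums[0],nums[2] → -6 2 0 -5 -9 -1 5 -2
j=3: nums[3]=-5 ≤ -2 → i=1, swap nums[1],nums[3] → -6 -5 0 2 -9 -1 5 -2
j=4: nums[4]=-9 ≤ -2 → i=2, swap nums[2],nums[4] → -6 -5 -9 2 0 -1 5 -2
j=5: nums[5]=-1 > -2 → no swap
j=6: nums[6]=5 > -2 → no swap
final swap nums[3],nums[7] → -6 -5 -9 -2 0 -1 5 2; return 3

4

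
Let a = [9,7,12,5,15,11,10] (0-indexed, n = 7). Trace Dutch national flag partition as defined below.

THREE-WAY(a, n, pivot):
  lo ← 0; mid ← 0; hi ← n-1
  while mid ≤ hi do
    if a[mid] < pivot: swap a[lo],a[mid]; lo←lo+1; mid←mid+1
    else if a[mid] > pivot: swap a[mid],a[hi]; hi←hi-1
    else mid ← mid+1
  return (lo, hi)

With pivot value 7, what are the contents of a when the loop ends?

pivot = 7; lo=0, mid=0, hi=6
a[mid]=9>7: swap a[0],a[6]; hi=5 → [10,7,12,5,15,11,9]
a[mid]=10>7: swap a[0],a[5]; hi=4 → [11,7,12,5,15,10,9]
a[mid]=11>7: swap a[0],a[4]; hi=3 → [15,7,12,5,11,10,9]
a[mid]=15>7: swap a[0],a[3]; hi=2 → [5,7,12,15,11,10,9]
a[mid]=5<7: swap a[0],a[0]; lo=1,mid=1 → [5,7,12,15,11,10,9]
a[mid]=7=7: mid=2
a[mid]=12>7: swap a[2],a[2]; hi=1 → [5,7,12,15,11,10,9]
end: lo=1, hi=1; a = [5,7,12,15,11,10,9]

[5,7,12,15,11,10,9]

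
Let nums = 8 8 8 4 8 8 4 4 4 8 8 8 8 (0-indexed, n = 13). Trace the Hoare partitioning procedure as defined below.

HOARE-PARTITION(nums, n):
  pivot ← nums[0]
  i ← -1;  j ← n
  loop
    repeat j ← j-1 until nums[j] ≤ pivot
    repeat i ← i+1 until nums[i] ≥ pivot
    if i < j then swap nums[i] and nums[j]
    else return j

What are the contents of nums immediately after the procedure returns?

pivot = nums[0] = 8; i = -1, j = 13
j→12 (nums[12]=8≤8), i→0 (nums[0]=8≥8); i<j, swap → 8 8 8 4 8 8 4 4 4 8 8 8 8
j→11 (nums[11]=8≤8), i→1 (nums[1]=8≥8); i<j, swap → 8 8 8 4 8 8 4 4 4 8 8 8 8
j→10 (nums[10]=8≤8), i→2 (nums[2]=8≥8); i<j, swap → 8 8 8 4 8 8 4 4 4 8 8 8 8
j→9 (nums[9]=8≤8), i→4 (nums[4]=8≥8); i<j, swap → 8 8 8 4 8 8 4 4 4 8 8 8 8
j→8 (nums[8]=4≤8), i→5 (nums[5]=8≥8); i<j, swap → 8 8 8 4 8 4 4 4 8 8 8 8 8
j→7, i→8; i≥j, return j=7. nums = 8 8 8 4 8 4 4 4 8 8 8 8 8

8 8 8 4 8 4 4 4 8 8 8 8 8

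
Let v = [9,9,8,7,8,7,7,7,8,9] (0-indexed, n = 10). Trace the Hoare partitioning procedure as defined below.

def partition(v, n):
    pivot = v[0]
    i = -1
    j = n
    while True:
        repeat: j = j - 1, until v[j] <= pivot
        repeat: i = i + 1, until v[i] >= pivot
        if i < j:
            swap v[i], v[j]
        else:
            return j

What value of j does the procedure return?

pivot=9
j stops at 9 (9), i stops at 0 (9); swap ⇒ [9,9,8,7,8,7,7,7,8,9]
j stops at 8 (8), i stops at 1 (9); swap ⇒ [9,8,8,7,8,7,7,7,9,9]
j stops at 7, i stops at 8; i≥j ⇒ return 7. v=[9,8,8,7,8,7,7,7,9,9]

7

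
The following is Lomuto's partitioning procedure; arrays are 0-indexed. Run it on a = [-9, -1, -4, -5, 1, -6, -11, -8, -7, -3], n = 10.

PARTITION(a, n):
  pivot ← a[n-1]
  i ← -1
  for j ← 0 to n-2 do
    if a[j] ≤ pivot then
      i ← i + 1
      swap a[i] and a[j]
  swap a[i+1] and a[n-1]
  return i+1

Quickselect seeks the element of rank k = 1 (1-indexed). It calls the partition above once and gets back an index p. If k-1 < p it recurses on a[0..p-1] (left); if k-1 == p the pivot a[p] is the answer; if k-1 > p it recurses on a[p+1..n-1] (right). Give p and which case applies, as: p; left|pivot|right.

pivot = a[9] = -3; i = -1
j=0: a[0]=-9 ≤ -3 → i=0, swap a[0],a[0] (no change) → [-9, -1, -4, -5, 1, -6, -11, -8, -7, -3]
j=1: a[1]=-1 > -3 → no swap
j=2: a[2]=-4 ≤ -3 → i=1, swap a[1],a[2] → [-9, -4, -1, -5, 1, -6, -11, -8, -7, -3]
j=3: a[3]=-5 ≤ -3 → i=2, swap a[2],a[3] → [-9, -4, -5, -1, 1, -6, -11, -8, -7, -3]
j=4: a[4]=1 > -3 → no swap
j=5: a[5]=-6 ≤ -3 → i=3, swap a[3],a[5] → [-9, -4, -5, -6, 1, -1, -11, -8, -7, -3]
j=6: a[6]=-11 ≤ -3 → i=4, swap a[4],a[6] → [-9, -4, -5, -6, -11, -1, 1, -8, -7, -3]
j=7: a[7]=-8 ≤ -3 → i=5, swap a[5],a[7] → [-9, -4, -5, -6, -11, -8, 1, -1, -7, -3]
j=8: a[8]=-7 ≤ -3 → i=6, swap a[6],a[8] → [-9, -4, -5, -6, -11, -8, -7, -1, 1, -3]
final swap a[7],a[9] → [-9, -4, -5, -6, -11, -8, -7, -3, 1, -1]; return 7
p = 7; k-1 = 0 < 7 ⇒ left

7; left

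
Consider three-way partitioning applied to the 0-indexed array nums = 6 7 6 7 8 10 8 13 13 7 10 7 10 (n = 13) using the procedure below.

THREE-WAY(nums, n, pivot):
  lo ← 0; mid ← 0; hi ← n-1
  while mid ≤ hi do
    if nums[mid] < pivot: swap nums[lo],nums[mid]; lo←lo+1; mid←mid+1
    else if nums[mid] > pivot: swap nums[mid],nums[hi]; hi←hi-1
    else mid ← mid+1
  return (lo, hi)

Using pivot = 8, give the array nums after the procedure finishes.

pivot = 8; lo=0, mid=0, hi=12
nums[mid]=6<8: swap nums[0],nums[0]; lo=1,mid=1 → 6 7 6 7 8 10 8 13 13 7 10 7 10
nums[mid]=7<8: swap nums[1],nums[1]; lo=2,mid=2 → 6 7 6 7 8 10 8 13 13 7 10 7 10
nums[mid]=6<8: swap nums[2],nums[2]; lo=3,mid=3 → 6 7 6 7 8 10 8 13 13 7 10 7 10
nums[mid]=7<8: swap nums[3],nums[3]; lo=4,mid=4 → 6 7 6 7 8 10 8 13 13 7 10 7 10
nums[mid]=8=8: mid=5
nums[mid]=10>8: swap nums[5],nums[12]; hi=11 → 6 7 6 7 8 10 8 13 13 7 10 7 10
nums[mid]=10>8: swap nums[5],nums[11]; hi=10 → 6 7 6 7 8 7 8 13 13 7 10 10 10
nums[mid]=7<8: swap nums[4],nums[5]; lo=5,mid=6 → 6 7 6 7 7 8 8 13 13 7 10 10 10
nums[mid]=8=8: mid=7
nums[mid]=13>8: swap nums[7],nums[10]; hi=9 → 6 7 6 7 7 8 8 10 13 7 13 10 10
nums[mid]=10>8: swap nums[7],nums[9]; hi=8 → 6 7 6 7 7 8 8 7 13 10 13 10 10
nums[mid]=7<8: swap nums[5],nums[7]; lo=6,mid=8 → 6 7 6 7 7 7 8 8 13 10 13 10 10
nums[mid]=13>8: swap nums[8],nums[8]; hi=7 → 6 7 6 7 7 7 8 8 13 10 13 10 10
end: lo=6, hi=7; nums = 6 7 6 7 7 7 8 8 13 10 13 10 10

6 7 6 7 7 7 8 8 13 10 13 10 10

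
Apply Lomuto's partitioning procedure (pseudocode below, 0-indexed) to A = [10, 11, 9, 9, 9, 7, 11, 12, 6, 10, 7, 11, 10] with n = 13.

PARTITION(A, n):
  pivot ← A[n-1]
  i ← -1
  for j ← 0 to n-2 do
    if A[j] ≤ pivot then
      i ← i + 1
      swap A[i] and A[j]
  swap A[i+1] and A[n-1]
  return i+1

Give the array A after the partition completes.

[10, 9, 9, 9, 7, 6, 10, 7, 10, 11, 12, 11, 11]

pivot=10, i=-1
j=0: 10≤10, i=0, swap(0,0) ⇒ [10, 11, 9, 9, 9, 7, 11, 12, 6, 10, 7, 11, 10]
j=1: 11>10, skip
j=2: 9≤10, i=1, swap(1,2) ⇒ [10, 9, 11, 9, 9, 7, 11, 12, 6, 10, 7, 11, 10]
j=3: 9≤10, i=2, swap(2,3) ⇒ [10, 9, 9, 11, 9, 7, 11, 12, 6, 10, 7, 11, 10]
j=4: 9≤10, i=3, swap(3,4) ⇒ [10, 9, 9, 9, 11, 7, 11, 12, 6, 10, 7, 11, 10]
j=5: 7≤10, i=4, swap(4,5) ⇒ [10, 9, 9, 9, 7, 11, 11, 12, 6, 10, 7, 11, 10]
j=6: 11>10, skip
j=7: 12>10, skip
j=8: 6≤10, i=5, swap(5,8) ⇒ [10, 9, 9, 9, 7, 6, 11, 12, 11, 10, 7, 11, 10]
j=9: 10≤10, i=6, swap(6,9) ⇒ [10, 9, 9, 9, 7, 6, 10, 12, 11, 11, 7, 11, 10]
j=10: 7≤10, i=7, swap(7,10) ⇒ [10, 9, 9, 9, 7, 6, 10, 7, 11, 11, 12, 11, 10]
j=11: 11>10, skip
swap(8,12) ⇒ [10, 9, 9, 9, 7, 6, 10, 7, 10, 11, 12, 11, 11]; return 8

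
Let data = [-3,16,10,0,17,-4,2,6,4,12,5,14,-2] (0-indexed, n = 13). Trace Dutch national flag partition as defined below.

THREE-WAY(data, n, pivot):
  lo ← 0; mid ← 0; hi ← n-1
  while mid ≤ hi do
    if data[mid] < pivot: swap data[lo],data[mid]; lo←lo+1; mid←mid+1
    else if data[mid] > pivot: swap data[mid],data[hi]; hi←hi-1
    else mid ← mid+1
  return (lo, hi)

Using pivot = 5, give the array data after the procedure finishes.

lo=0 mid=0 hi=12
-3<5: swap(0,0), lo=1 mid=1 ⇒ [-3,16,10,0,17,-4,2,6,4,12,5,14,-2]
16>5: swap(1,12), hi=11 ⇒ [-3,-2,10,0,17,-4,2,6,4,12,5,14,16]
-2<5: swap(1,1), lo=2 mid=2 ⇒ [-3,-2,10,0,17,-4,2,6,4,12,5,14,16]
10>5: swap(2,11), hi=10 ⇒ [-3,-2,14,0,17,-4,2,6,4,12,5,10,16]
14>5: swap(2,10), hi=9 ⇒ [-3,-2,5,0,17,-4,2,6,4,12,14,10,16]
5=5: mid=3
0<5: swap(2,3), lo=3 mid=4 ⇒ [-3,-2,0,5,17,-4,2,6,4,12,14,10,16]
17>5: swap(4,9), hi=8 ⇒ [-3,-2,0,5,12,-4,2,6,4,17,14,10,16]
12>5: swap(4,8), hi=7 ⇒ [-3,-2,0,5,4,-4,2,6,12,17,14,10,16]
4<5: swap(3,4), lo=4 mid=5 ⇒ [-3,-2,0,4,5,-4,2,6,12,17,14,10,16]
-4<5: swap(4,5), lo=5 mid=6 ⇒ [-3,-2,0,4,-4,5,2,6,12,17,14,10,16]
2<5: swap(5,6), lo=6 mid=7 ⇒ [-3,-2,0,4,-4,2,5,6,12,17,14,10,16]
6>5: swap(7,7), hi=6 ⇒ [-3,-2,0,4,-4,2,5,6,12,17,14,10,16]
done. lo=6 hi=6; data=[-3,-2,0,4,-4,2,5,6,12,17,14,10,16]

[-3,-2,0,4,-4,2,5,6,12,17,14,10,16]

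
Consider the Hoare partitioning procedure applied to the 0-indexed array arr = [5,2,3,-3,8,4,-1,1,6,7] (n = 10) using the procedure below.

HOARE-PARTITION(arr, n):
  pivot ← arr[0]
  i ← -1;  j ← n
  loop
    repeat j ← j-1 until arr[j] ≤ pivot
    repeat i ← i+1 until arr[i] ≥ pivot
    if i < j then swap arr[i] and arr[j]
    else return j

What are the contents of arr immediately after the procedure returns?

[1,2,3,-3,-1,4,8,5,6,7]

pivot = arr[0] = 5; i = -1, j = 10
j→7 (arr[7]=1≤5), i→0 (arr[0]=5≥5); i<j, swap → [1,2,3,-3,8,4,-1,5,6,7]
j→6 (arr[6]=-1≤5), i→4 (arr[4]=8≥5); i<j, swap → [1,2,3,-3,-1,4,8,5,6,7]
j→5, i→6; i≥j, return j=5. arr = [1,2,3,-3,-1,4,8,5,6,7]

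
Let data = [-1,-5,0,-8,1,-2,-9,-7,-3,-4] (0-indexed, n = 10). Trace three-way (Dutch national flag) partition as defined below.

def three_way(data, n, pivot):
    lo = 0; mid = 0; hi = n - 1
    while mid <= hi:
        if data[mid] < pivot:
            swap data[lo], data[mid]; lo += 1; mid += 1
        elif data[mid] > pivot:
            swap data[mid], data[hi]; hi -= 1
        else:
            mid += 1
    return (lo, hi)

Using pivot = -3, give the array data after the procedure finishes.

lo=0 mid=0 hi=9
-1>-3: swap(0,9), hi=8 ⇒ [-4,-5,0,-8,1,-2,-9,-7,-3,-1]
-4<-3: swap(0,0), lo=1 mid=1 ⇒ [-4,-5,0,-8,1,-2,-9,-7,-3,-1]
-5<-3: swap(1,1), lo=2 mid=2 ⇒ [-4,-5,0,-8,1,-2,-9,-7,-3,-1]
0>-3: swap(2,8), hi=7 ⇒ [-4,-5,-3,-8,1,-2,-9,-7,0,-1]
-3=-3: mid=3
-8<-3: swap(2,3), lo=3 mid=4 ⇒ [-4,-5,-8,-3,1,-2,-9,-7,0,-1]
1>-3: swap(4,7), hi=6 ⇒ [-4,-5,-8,-3,-7,-2,-9,1,0,-1]
-7<-3: swap(3,4), lo=4 mid=5 ⇒ [-4,-5,-8,-7,-3,-2,-9,1,0,-1]
-2>-3: swap(5,6), hi=5 ⇒ [-4,-5,-8,-7,-3,-9,-2,1,0,-1]
-9<-3: swap(4,5), lo=5 mid=6 ⇒ [-4,-5,-8,-7,-9,-3,-2,1,0,-1]
done. lo=5 hi=5; data=[-4,-5,-8,-7,-9,-3,-2,1,0,-1]

[-4,-5,-8,-7,-9,-3,-2,1,0,-1]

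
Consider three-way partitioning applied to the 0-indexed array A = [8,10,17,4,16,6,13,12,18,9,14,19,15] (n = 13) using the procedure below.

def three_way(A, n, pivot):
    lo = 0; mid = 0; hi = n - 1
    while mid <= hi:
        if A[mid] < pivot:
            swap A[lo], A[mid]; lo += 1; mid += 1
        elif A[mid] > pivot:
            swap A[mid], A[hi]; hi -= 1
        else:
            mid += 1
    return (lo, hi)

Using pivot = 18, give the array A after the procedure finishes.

[8,10,17,4,16,6,13,12,9,14,15,18,19]

pivot = 18; lo=0, mid=0, hi=12
A[mid]=8<18: swap A[0],A[0]; lo=1,mid=1 → [8,10,17,4,16,6,13,12,18,9,14,19,15]
A[mid]=10<18: swap A[1],A[1]; lo=2,mid=2 → [8,10,17,4,16,6,13,12,18,9,14,19,15]
A[mid]=17<18: swap A[2],A[2]; lo=3,mid=3 → [8,10,17,4,16,6,13,12,18,9,14,19,15]
A[mid]=4<18: swap A[3],A[3]; lo=4,mid=4 → [8,10,17,4,16,6,13,12,18,9,14,19,15]
A[mid]=16<18: swap A[4],A[4]; lo=5,mid=5 → [8,10,17,4,16,6,13,12,18,9,14,19,15]
A[mid]=6<18: swap A[5],A[5]; lo=6,mid=6 → [8,10,17,4,16,6,13,12,18,9,14,19,15]
A[mid]=13<18: swap A[6],A[6]; lo=7,mid=7 → [8,10,17,4,16,6,13,12,18,9,14,19,15]
A[mid]=12<18: swap A[7],A[7]; lo=8,mid=8 → [8,10,17,4,16,6,13,12,18,9,14,19,15]
A[mid]=18=18: mid=9
A[mid]=9<18: swap A[8],A[9]; lo=9,mid=10 → [8,10,17,4,16,6,13,12,9,18,14,19,15]
A[mid]=14<18: swap A[9],A[10]; lo=10,mid=11 → [8,10,17,4,16,6,13,12,9,14,18,19,15]
A[mid]=19>18: swap A[11],A[12]; hi=11 → [8,10,17,4,16,6,13,12,9,14,18,15,19]
A[mid]=15<18: swap A[10],A[11]; lo=11,mid=12 → [8,10,17,4,16,6,13,12,9,14,15,18,19]
end: lo=11, hi=11; A = [8,10,17,4,16,6,13,12,9,14,15,18,19]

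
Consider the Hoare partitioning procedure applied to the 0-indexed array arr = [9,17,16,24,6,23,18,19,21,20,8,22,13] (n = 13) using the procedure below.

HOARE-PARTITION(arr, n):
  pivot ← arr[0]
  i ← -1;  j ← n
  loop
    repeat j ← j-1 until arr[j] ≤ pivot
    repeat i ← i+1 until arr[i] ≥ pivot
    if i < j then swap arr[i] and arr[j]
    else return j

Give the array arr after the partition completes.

pivot=9
j stops at 10 (8), i stops at 0 (9); swap ⇒ [8,17,16,24,6,23,18,19,21,20,9,22,13]
j stops at 4 (6), i stops at 1 (17); swap ⇒ [8,6,16,24,17,23,18,19,21,20,9,22,13]
j stops at 1, i stops at 2; i≥j ⇒ return 1. arr=[8,6,16,24,17,23,18,19,21,20,9,22,13]

[8,6,16,24,17,23,18,19,21,20,9,22,13]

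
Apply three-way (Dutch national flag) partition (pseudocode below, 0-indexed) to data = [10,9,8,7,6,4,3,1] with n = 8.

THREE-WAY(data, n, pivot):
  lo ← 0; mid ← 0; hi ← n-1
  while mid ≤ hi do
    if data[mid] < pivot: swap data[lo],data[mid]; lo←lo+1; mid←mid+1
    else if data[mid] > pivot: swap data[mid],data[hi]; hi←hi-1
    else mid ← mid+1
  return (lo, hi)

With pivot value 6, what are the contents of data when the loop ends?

lo=0 mid=0 hi=7
10>6: swap(0,7), hi=6 ⇒ [1,9,8,7,6,4,3,10]
1<6: swap(0,0), lo=1 mid=1 ⇒ [1,9,8,7,6,4,3,10]
9>6: swap(1,6), hi=5 ⇒ [1,3,8,7,6,4,9,10]
3<6: swap(1,1), lo=2 mid=2 ⇒ [1,3,8,7,6,4,9,10]
8>6: swap(2,5), hi=4 ⇒ [1,3,4,7,6,8,9,10]
4<6: swap(2,2), lo=3 mid=3 ⇒ [1,3,4,7,6,8,9,10]
7>6: swap(3,4), hi=3 ⇒ [1,3,4,6,7,8,9,10]
6=6: mid=4
done. lo=3 hi=3; data=[1,3,4,6,7,8,9,10]

[1,3,4,6,7,8,9,10]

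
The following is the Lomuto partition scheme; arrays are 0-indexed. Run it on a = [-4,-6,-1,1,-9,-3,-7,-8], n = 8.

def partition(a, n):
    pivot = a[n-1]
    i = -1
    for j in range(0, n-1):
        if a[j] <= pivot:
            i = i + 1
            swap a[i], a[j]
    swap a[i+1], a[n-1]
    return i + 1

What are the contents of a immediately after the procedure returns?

[-9,-8,-1,1,-4,-3,-7,-6]

pivot = a[7] = -8; i = -1
j=0: a[0]=-4 > -8 → no swap
j=1: a[1]=-6 > -8 → no swap
j=2: a[2]=-1 > -8 → no swap
j=3: a[3]=1 > -8 → no swap
j=4: a[4]=-9 ≤ -8 → i=0, swap a[0],a[4] → [-9,-6,-1,1,-4,-3,-7,-8]
j=5: a[5]=-3 > -8 → no swap
j=6: a[6]=-7 > -8 → no swap
final swap a[1],a[7] → [-9,-8,-1,1,-4,-3,-7,-6]; return 1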